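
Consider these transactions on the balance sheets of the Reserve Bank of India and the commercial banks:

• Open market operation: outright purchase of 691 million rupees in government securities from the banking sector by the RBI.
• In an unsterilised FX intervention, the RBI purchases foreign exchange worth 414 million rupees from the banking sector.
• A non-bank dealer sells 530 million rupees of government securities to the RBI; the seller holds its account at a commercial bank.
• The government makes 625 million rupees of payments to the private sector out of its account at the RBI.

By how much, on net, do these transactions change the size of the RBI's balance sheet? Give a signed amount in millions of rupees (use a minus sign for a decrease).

OMO purchase (from banks) 691 million rupees: an RBI asset is acquired → +691M.
FX purchase 414 million rupees: an RBI asset is acquired → +414M.
Asset purchase (from non-banks) 530 million rupees: an RBI asset is acquired → +530M.
Government spending 625 million rupees: only the composition of liabilities changes → 0.
Net: 691 + 414 + 530 + 0 = +1635 million.

+1635 million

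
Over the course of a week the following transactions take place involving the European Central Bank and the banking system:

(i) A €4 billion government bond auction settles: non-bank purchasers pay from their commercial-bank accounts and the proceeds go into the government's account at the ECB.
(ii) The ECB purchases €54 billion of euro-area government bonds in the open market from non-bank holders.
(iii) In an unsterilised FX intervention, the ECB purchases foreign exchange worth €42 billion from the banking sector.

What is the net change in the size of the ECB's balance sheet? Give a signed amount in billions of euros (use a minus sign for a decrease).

+€96 billion

ECB balance sheet:
  Assets:      Securities +€54B, Foreign assets +€42B
  Liabilities: Bank reserves +€92B, Government deposits +€4B
Change in total ECB assets = +€96 billion.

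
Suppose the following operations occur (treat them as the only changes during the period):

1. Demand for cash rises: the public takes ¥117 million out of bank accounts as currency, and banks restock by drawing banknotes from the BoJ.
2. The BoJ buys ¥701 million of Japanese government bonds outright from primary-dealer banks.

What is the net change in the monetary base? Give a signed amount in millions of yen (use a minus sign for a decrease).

Currency withdrawal ¥117 million: just a shift between currency and reserves — both are base money → 0.
OMO purchase (from banks) ¥701 million: BoJ balance sheet expands → +¥701M.
Net: 0 + 701 = +¥701 million.

+¥701 million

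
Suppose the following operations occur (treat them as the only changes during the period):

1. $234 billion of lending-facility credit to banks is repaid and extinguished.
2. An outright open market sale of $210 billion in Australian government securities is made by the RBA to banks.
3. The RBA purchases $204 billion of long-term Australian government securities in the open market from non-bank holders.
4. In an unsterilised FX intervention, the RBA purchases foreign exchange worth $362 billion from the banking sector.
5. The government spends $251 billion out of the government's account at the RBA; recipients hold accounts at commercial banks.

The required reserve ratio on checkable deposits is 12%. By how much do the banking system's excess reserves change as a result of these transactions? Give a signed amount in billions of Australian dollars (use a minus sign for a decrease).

Discount-window repayment $234 billion: reserves −$234B, deposits 0.
OMO sale (to banks) $210 billion: reserves −$210B, deposits 0.
Asset purchase (from non-banks) $204 billion: reserves +$204B, deposits +$204B.
FX purchase $362 billion: reserves +$362B, deposits 0.
Government spending $251 billion: reserves +$251B, deposits +$251B.
Totals: Δreserves = +$373B, Δdeposits = +$455B.
Δrequired reserves = 12% × +$455B = +$54.6B.
Δexcess reserves = Δreserves − Δrequired = +$373B − (+$54.6B) = +$318.4 billion.

+$318.4 billion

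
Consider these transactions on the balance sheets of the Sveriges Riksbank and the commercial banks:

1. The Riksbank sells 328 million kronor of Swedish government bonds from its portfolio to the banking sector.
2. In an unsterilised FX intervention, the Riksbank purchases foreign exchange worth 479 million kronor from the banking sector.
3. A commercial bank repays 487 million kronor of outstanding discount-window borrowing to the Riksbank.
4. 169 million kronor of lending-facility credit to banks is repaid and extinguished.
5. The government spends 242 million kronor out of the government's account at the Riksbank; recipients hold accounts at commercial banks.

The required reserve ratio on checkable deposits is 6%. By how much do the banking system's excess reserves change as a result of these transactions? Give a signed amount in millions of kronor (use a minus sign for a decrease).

-277.52 million

OMO sale (to banks) 328 million kronor: reserves −328M, deposits 0.
FX purchase 479 million kronor: reserves +479M, deposits 0.
Discount-window repayment 487 million kronor: reserves −487M, deposits 0.
Discount-window repayment 169 million kronor: reserves −169M, deposits 0.
Government spending 242 million kronor: reserves +242M, deposits +242M.
Totals: Δreserves = −263M, Δdeposits = +242M.
Δrequired reserves = 6% × +242M = +14.52M.
Δexcess reserves = Δreserves − Δrequired = −263M − (+14.52M) = -277.52 million.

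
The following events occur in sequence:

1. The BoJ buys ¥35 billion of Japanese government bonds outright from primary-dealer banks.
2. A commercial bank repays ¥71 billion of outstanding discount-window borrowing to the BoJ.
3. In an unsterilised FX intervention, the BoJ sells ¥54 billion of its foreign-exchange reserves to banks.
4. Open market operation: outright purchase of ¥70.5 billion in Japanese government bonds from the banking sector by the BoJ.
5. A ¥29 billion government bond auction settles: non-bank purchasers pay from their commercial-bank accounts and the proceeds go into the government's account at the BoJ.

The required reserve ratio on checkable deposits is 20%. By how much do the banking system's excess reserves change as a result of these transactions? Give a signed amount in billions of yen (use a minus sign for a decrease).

-¥42.7 billion

OMO purchase (from banks) ¥35 billion: reserves +¥35B, deposits 0.
Discount-window repayment ¥71 billion: reserves −¥71B, deposits 0.
FX sale ¥54 billion: reserves −¥54B, deposits 0.
OMO purchase (from banks) ¥70.5 billion: reserves +¥70.5B, deposits 0.
Government account inflow ¥29 billion: reserves −¥29B, deposits −¥29B.
Totals: Δreserves = −¥48.5B, Δdeposits = −¥29B.
Δrequired reserves = 20% × −¥29B = −¥5.8B.
Δexcess reserves = Δreserves − Δrequired = −¥48.5B − (−¥5.8B) = -¥42.7 billion.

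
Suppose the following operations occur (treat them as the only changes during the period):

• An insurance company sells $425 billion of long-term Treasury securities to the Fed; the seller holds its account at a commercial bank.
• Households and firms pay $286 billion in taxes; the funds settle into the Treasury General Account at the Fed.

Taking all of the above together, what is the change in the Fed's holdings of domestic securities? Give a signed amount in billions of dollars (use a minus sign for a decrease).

+$425 billion

Asset purchase (from non-banks) $425 billion: securities added to the Fed's portfolio → +$425B.
Government account inflow $286 billion: the Fed's securities portfolio is untouched → 0.
Net: 425 + 0 = +$425 billion.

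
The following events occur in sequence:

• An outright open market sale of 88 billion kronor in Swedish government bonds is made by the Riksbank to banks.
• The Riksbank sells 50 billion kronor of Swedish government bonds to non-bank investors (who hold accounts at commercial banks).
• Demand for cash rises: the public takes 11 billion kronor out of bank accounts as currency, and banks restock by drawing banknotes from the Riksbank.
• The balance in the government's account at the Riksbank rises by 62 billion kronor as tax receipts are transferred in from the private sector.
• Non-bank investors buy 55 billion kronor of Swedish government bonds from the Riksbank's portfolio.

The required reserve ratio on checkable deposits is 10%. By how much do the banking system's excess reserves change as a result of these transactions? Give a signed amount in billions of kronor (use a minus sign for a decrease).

-248.2 billion

OMO sale (to banks) 88 billion kronor: reserves −88B, deposits 0.
Asset sale (to non-banks) 50 billion kronor: reserves −50B, deposits −50B.
Currency withdrawal 11 billion kronor: reserves −11B, deposits −11B.
Government account inflow 62 billion kronor: reserves −62B, deposits −62B.
Asset sale (to non-banks) 55 billion kronor: reserves −55B, deposits −55B.
Totals: Δreserves = −266B, Δdeposits = −178B.
Δrequired reserves = 10% × −178B = −17.8B.
Δexcess reserves = Δreserves − Δrequired = −266B − (−17.8B) = -248.2 billion.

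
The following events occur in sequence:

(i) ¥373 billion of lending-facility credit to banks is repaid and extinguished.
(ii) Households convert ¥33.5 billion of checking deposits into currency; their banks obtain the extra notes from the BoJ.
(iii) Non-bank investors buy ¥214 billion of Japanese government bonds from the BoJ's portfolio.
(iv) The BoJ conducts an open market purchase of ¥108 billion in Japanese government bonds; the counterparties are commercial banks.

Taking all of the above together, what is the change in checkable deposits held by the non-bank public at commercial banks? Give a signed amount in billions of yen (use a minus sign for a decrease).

-¥247.5 billion

BoJ balance sheet:
  Assets:      Securities −¥106B, Loans to banks −¥373B
  Liabilities: Bank reserves −¥512.5B, Currency in circulation +¥33.5B
Commercial banking system:
  Assets:      Reserves at CB −¥512.5B, Securities −¥108B
  Liabilities: Checkable deposits −¥247.5B, Borrowings from CB −¥373B
So the change in checkable deposits held by the non-bank public at commercial banks is -¥247.5 billion.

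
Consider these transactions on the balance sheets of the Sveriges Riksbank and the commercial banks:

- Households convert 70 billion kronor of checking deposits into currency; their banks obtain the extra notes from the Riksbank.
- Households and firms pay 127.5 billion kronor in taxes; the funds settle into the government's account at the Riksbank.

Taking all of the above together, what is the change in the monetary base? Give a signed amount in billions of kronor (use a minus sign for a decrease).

-127.5 billion

Currency withdrawal 70 billion kronor: just a shift between currency and reserves — both are base money → 0.
Government account inflow 127.5 billion kronor: reserves shift to a non-base liability → −127.5B.
Net: 0 − 127.5 = -127.5 billion.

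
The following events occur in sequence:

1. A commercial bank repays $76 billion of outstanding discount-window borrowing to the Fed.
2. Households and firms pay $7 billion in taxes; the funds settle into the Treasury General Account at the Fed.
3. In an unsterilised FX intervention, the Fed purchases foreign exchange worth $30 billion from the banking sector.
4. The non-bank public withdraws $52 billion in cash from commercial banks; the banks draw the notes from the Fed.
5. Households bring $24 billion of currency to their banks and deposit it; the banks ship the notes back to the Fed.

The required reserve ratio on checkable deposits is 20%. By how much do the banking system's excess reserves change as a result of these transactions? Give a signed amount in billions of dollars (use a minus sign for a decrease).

Discount-window repayment $76 billion: reserves −$76B, deposits 0.
Government account inflow $7 billion: reserves −$7B, deposits −$7B.
FX purchase $30 billion: reserves +$30B, deposits 0.
Currency withdrawal $52 billion: reserves −$52B, deposits −$52B.
Currency deposit $24 billion: reserves +$24B, deposits +$24B.
Totals: Δreserves = −$81B, Δdeposits = −$35B.
Δrequired reserves = 20% × −$35B = −$7B.
Δexcess reserves = Δreserves − Δrequired = −$81B − (−$7B) = -$74 billion.

-$74 billion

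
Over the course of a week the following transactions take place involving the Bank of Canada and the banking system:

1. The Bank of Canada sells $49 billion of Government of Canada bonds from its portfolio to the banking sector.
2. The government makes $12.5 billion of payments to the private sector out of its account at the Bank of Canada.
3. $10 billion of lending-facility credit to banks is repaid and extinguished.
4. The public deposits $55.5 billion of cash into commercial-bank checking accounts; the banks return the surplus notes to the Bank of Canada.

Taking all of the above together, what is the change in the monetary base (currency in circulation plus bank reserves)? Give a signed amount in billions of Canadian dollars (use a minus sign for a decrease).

-$46.5 billion

OMO sale (to banks) $49 billion: Bank of Canada balance sheet contracts → −$49B.
Government spending $12.5 billion: a non-base liability converts back to reserves → +$12.5B.
Discount-window repayment $10 billion: Bank of Canada balance sheet contracts → −$10B.
Currency deposit $55.5 billion: just a shift between currency and reserves — both are base money → 0.
Net: −49 + 12.5 − 10 + 0 = -$46.5 billion.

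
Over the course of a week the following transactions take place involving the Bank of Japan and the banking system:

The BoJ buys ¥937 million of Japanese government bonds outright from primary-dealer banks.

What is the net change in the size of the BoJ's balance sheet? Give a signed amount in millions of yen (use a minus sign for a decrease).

OMO purchase (from banks) ¥937 million: a BoJ asset is acquired → +¥937M.

+¥937 million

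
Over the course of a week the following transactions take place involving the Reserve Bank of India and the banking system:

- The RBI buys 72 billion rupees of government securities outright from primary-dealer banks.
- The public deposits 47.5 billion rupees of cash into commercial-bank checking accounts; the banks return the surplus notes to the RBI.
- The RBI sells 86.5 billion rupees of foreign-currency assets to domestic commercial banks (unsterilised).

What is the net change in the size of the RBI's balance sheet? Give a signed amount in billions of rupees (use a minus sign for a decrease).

OMO purchase (from banks) 72 billion rupees: an RBI asset is acquired → +72B.
Currency deposit 47.5 billion rupees: only the composition of liabilities changes → 0.
FX sale 86.5 billion rupees: an RBI asset is shed → −86.5B.
Net: 72 + 0 − 86.5 = -14.5 billion.

-14.5 billion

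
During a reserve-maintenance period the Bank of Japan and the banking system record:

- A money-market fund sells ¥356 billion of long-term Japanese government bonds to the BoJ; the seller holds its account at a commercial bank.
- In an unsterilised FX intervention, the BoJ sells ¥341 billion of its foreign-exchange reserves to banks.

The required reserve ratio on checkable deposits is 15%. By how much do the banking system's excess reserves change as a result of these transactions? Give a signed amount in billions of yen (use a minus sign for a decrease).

Asset purchase (from non-banks) ¥356 billion: reserves +¥356B, deposits +¥356B.
FX sale ¥341 billion: reserves −¥341B, deposits 0.
Totals: Δreserves = +¥15B, Δdeposits = +¥356B.
Δrequired reserves = 15% × +¥356B = +¥53.4B.
Δexcess reserves = Δreserves − Δrequired = +¥15B − (+¥53.4B) = -¥38.4 billion.

-¥38.4 billion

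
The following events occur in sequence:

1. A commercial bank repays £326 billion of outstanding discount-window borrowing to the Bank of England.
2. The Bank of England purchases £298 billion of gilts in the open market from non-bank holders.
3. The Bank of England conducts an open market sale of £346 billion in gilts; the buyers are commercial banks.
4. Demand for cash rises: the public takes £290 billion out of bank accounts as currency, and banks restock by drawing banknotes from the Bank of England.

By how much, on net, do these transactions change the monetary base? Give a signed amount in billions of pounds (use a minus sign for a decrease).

Bank of England balance sheet:
  Assets:      Securities −£48B, Loans to banks −£326B
  Liabilities: Bank reserves −£664B, Currency in circulation +£290B
Commercial banking system:
  Assets:      Reserves at CB −£664B, Securities +£346B
  Liabilities: Checkable deposits +£8B, Borrowings from CB −£326B
Monetary base = currency + reserves: +£290B + (−£664B) = -£374 billion.

-£374 billion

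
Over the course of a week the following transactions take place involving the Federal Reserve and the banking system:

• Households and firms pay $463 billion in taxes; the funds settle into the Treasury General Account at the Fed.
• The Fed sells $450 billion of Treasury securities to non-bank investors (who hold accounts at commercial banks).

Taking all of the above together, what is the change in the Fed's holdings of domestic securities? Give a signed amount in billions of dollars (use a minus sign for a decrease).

-$450 billion

Government account inflow $463 billion: the Fed's securities portfolio is untouched → 0.
Asset sale (to non-banks) $450 billion: securities removed from the Fed's portfolio → −$450B.
Net: 0 − 450 = -$450 billion.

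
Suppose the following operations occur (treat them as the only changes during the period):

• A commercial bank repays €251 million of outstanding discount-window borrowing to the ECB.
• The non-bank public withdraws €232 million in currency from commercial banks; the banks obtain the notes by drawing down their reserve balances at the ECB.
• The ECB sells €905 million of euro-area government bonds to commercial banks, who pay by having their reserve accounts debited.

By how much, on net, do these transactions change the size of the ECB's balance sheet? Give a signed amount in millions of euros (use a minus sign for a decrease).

-€1156 million

ECB balance sheet:
  Assets:      Securities −€905M, Loans to banks −€251M
  Liabilities: Bank reserves −€1388M, Currency in circulation +€232M
Commercial banking system:
  Assets:      Reserves at CB −€1388M, Securities +€905M
  Liabilities: Checkable deposits −€232M, Borrowings from CB −€251M
Change in total ECB assets = -€1156 million.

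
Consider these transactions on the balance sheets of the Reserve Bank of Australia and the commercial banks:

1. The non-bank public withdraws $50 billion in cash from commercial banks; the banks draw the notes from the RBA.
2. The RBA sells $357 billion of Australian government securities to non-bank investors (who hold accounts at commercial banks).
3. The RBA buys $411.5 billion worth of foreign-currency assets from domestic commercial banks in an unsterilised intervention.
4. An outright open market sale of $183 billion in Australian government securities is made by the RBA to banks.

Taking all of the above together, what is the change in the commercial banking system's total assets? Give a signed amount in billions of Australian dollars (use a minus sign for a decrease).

Currency withdrawal $50 billion: bank balance sheets shrink → −$50B.
Asset sale (to non-banks) $357 billion: bank balance sheets shrink → −$357B.
FX purchase $411.5 billion: just an asset swap on bank balance sheets → 0.
OMO sale (to banks) $183 billion: just an asset swap on bank balance sheets → 0.
Net: −50 − 357 + 0 + 0 = -$407 billion.

-$407 billion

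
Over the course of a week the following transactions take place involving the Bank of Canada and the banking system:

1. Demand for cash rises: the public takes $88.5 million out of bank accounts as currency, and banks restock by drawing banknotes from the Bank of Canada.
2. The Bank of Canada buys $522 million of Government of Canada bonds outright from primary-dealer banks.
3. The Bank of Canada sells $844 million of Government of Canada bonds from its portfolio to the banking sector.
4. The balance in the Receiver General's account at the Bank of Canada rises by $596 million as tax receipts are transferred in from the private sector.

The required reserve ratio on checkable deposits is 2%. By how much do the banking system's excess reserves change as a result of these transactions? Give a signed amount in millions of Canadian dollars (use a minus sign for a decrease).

Currency withdrawal $88.5 million: reserves −$88.5M, deposits −$88.5M.
OMO purchase (from banks) $522 million: reserves +$522M, deposits 0.
OMO sale (to banks) $844 million: reserves −$844M, deposits 0.
Government account inflow $596 million: reserves −$596M, deposits −$596M.
Totals: Δreserves = −$1006.5M, Δdeposits = −$684.5M.
Δrequired reserves = 2% × −$684.5M = −$13.69M.
Δexcess reserves = Δreserves − Δrequired = −$1006.5M − (−$13.69M) = -$992.81 million.

-$992.81 million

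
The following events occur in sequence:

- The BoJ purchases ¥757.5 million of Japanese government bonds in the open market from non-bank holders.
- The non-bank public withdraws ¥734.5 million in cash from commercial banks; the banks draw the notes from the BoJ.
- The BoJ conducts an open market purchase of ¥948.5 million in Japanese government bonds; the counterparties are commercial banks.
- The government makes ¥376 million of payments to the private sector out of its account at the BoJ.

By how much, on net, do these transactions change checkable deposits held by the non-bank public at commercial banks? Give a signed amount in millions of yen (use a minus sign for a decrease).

BoJ balance sheet:
  Assets:      Securities +¥1706M
  Liabilities: Bank reserves +¥1347.5M, Currency in circulation +¥734.5M, Government deposits −¥376M
Commercial banking system:
  Assets:      Reserves at CB +¥1347.5M, Securities −¥948.5M
  Liabilities: Checkable deposits +¥399M
So the change in checkable deposits held by the non-bank public at commercial banks is +¥399 million.

+¥399 million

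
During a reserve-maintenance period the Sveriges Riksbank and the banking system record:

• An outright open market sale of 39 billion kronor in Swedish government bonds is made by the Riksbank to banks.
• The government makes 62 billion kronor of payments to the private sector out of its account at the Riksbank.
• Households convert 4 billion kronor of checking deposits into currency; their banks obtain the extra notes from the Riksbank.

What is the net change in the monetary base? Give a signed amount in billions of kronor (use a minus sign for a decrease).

+23 billion

Riksbank balance sheet:
  Assets:      Securities −39B
  Liabilities: Bank reserves +19B, Currency in circulation +4B, Government deposits −62B
Monetary base = currency + reserves: +4B + (+19B) = +23 billion.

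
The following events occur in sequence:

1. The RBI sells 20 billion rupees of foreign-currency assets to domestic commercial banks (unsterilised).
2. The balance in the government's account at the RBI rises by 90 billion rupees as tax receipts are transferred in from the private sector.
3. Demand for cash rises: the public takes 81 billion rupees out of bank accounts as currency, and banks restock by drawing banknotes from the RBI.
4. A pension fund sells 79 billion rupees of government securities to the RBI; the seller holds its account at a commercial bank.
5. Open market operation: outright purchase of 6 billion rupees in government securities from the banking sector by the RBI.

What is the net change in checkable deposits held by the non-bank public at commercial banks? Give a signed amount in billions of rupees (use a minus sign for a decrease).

RBI balance sheet:
  Assets:      Securities +85B, Foreign assets −20B
  Liabilities: Bank reserves −106B, Currency in circulation +81B, Government deposits +90B
Commercial banking system:
  Assets:      Reserves at CB −106B, Securities −6B, Foreign assets +20B
  Liabilities: Checkable deposits −92B
So the change in checkable deposits held by the non-bank public at commercial banks is -92 billion.

-92 billion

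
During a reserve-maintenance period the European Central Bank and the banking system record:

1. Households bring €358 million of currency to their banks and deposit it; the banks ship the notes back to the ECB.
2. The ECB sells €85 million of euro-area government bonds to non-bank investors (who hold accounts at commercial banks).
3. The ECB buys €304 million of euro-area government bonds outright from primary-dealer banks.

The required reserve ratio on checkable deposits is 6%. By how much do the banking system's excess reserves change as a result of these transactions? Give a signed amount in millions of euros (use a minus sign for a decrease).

Currency deposit €358 million: reserves +€358M, deposits +€358M.
Asset sale (to non-banks) €85 million: reserves −€85M, deposits −€85M.
OMO purchase (from banks) €304 million: reserves +€304M, deposits 0.
Totals: Δreserves = +€577M, Δdeposits = +€273M.
Δrequired reserves = 6% × +€273M = +€16.38M.
Δexcess reserves = Δreserves − Δrequired = +€577M − (+€16.38M) = +€560.62 million.

+€560.62 million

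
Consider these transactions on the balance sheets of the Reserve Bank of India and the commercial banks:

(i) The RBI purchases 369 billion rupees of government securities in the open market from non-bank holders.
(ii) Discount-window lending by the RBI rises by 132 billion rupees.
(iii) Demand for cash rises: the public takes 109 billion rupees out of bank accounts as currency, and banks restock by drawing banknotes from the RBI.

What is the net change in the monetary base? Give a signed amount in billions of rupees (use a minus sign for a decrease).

RBI balance sheet:
  Assets:      Securities +369B, Loans to banks +132B
  Liabilities: Bank reserves +392B, Currency in circulation +109B
Commercial banking system:
  Assets:      Reserves at CB +392B
  Liabilities: Checkable deposits +260B, Borrowings from CB +132B
Monetary base = currency + reserves: +109B + (+392B) = +501 billion.

+501 billion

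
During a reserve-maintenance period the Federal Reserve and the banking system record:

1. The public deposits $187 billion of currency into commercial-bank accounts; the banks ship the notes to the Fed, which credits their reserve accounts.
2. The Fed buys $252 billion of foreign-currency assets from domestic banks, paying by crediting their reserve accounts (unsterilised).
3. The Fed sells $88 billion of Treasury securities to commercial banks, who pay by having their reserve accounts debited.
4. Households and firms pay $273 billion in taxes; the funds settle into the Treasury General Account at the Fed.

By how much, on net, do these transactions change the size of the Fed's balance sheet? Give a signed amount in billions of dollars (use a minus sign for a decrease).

Fed balance sheet:
  Assets:      Securities −$88B, Foreign assets +$252B
  Liabilities: Bank reserves +$78B, Currency in circulation −$187B, Government deposits +$273B
Commercial banking system:
  Assets:      Reserves at CB +$78B, Securities +$88B, Foreign assets −$252B
  Liabilities: Checkable deposits −$86B
Change in total Fed assets = +$164 billion.

+$164 billion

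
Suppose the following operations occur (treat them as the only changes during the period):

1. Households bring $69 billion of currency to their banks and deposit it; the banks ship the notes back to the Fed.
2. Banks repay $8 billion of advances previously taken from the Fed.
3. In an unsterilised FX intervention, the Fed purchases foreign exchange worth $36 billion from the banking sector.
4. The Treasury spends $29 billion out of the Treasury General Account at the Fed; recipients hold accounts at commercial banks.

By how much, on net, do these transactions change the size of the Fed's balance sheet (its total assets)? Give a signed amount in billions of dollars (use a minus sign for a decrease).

Currency deposit $69 billion: only the composition of liabilities changes → 0.
Discount-window repayment $8 billion: a Fed asset is shed → −$8B.
FX purchase $36 billion: a Fed asset is acquired → +$36B.
Government spending $29 billion: only the composition of liabilities changes → 0.
Net: 0 − 8 + 36 + 0 = +$28 billion.

+$28 billion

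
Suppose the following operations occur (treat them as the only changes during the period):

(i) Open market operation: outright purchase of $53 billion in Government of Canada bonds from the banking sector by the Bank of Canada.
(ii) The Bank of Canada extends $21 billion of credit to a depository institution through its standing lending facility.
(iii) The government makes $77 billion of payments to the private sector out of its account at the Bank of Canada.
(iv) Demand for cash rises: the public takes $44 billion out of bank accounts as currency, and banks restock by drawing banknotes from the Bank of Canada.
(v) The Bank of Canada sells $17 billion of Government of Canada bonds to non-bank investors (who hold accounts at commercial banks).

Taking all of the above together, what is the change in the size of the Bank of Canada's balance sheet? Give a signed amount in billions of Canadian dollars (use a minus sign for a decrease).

+$57 billion

Bank of Canada balance sheet:
  Assets:      Securities +$36B, Loans to banks +$21B
  Liabilities: Bank reserves +$90B, Currency in circulation +$44B, Government deposits −$77B
Change in total Bank of Canada assets = +$57 billion.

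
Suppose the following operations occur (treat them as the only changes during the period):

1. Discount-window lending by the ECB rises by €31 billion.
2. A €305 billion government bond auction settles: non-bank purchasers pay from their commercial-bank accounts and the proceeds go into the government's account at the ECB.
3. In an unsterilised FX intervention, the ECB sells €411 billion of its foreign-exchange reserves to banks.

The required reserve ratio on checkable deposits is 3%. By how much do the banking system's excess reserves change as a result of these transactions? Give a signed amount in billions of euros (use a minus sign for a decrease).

-€675.85 billion

Discount-window loan €31 billion: reserves +€31B, deposits 0.
Government account inflow €305 billion: reserves −€305B, deposits −€305B.
FX sale €411 billion: reserves −€411B, deposits 0.
Totals: Δreserves = −€685B, Δdeposits = −€305B.
Δrequired reserves = 3% × −€305B = −€9.15B.
Δexcess reserves = Δreserves − Δrequired = −€685B − (−€9.15B) = -€675.85 billion.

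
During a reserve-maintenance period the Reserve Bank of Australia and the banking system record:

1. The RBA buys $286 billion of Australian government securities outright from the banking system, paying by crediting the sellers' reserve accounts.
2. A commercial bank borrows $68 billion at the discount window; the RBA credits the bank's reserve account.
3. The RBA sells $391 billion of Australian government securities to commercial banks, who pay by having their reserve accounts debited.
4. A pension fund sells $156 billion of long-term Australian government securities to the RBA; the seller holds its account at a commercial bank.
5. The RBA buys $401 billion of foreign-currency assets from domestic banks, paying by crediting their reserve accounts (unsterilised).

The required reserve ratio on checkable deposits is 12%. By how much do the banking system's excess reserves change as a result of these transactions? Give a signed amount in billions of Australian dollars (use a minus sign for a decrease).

OMO purchase (from banks) $286 billion: reserves +$286B, deposits 0.
Discount-window loan $68 billion: reserves +$68B, deposits 0.
OMO sale (to banks) $391 billion: reserves −$391B, deposits 0.
Asset purchase (from non-banks) $156 billion: reserves +$156B, deposits +$156B.
FX purchase $401 billion: reserves +$401B, deposits 0.
Totals: Δreserves = +$520B, Δdeposits = +$156B.
Δrequired reserves = 12% × +$156B = +$18.72B.
Δexcess reserves = Δreserves − Δrequired = +$520B − (+$18.72B) = +$501.28 billion.

+$501.28 billion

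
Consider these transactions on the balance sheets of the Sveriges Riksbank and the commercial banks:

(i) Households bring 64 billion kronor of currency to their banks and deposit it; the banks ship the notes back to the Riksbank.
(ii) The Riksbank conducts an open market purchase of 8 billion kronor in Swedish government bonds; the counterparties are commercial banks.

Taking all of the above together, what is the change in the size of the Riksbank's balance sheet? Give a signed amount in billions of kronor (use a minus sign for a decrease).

Currency deposit 64 billion kronor: only the composition of liabilities changes → 0.
OMO purchase (from banks) 8 billion kronor: a Riksbank asset is acquired → +8B.
Net: 0 + 8 = +8 billion.

+8 billion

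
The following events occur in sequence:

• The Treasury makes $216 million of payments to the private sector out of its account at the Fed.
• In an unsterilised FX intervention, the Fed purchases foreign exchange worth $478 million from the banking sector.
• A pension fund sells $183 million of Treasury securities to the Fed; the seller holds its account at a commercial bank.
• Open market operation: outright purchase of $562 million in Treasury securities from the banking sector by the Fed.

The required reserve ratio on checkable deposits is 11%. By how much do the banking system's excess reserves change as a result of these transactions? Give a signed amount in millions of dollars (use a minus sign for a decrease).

+$1395.11 million

Government spending $216 million: reserves +$216M, deposits +$216M.
FX purchase $478 million: reserves +$478M, deposits 0.
Asset purchase (from non-banks) $183 million: reserves +$183M, deposits +$183M.
OMO purchase (from banks) $562 million: reserves +$562M, deposits 0.
Totals: Δreserves = +$1439M, Δdeposits = +$399M.
Δrequired reserves = 11% × +$399M = +$43.89M.
Δexcess reserves = Δreserves − Δrequired = +$1439M − (+$43.89M) = +$1395.11 million.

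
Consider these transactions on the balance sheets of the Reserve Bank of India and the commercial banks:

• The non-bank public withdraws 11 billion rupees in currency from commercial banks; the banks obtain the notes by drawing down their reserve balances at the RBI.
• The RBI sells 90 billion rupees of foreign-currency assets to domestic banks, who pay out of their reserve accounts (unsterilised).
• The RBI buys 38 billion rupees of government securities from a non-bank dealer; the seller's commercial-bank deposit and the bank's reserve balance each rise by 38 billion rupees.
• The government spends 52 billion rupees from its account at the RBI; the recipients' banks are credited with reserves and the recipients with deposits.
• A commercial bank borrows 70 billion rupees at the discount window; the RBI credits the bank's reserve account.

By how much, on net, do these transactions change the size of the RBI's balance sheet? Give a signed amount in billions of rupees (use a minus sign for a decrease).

+18 billion

Currency withdrawal 11 billion rupees: only the composition of liabilities changes → 0.
FX sale 90 billion rupees: an RBI asset is shed → −90B.
Asset purchase (from non-banks) 38 billion rupees: an RBI asset is acquired → +38B.
Government spending 52 billion rupees: only the composition of liabilities changes → 0.
Discount-window loan 70 billion rupees: an RBI asset is acquired → +70B.
Net: 0 − 90 + 38 + 0 + 70 = +18 billion.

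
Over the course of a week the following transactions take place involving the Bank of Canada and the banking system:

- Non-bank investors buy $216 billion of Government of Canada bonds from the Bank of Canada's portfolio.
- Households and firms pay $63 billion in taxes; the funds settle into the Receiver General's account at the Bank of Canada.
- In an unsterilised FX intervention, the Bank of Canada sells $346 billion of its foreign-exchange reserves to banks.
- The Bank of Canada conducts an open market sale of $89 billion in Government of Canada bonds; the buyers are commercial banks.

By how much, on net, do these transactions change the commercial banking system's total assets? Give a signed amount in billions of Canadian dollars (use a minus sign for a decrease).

Asset sale (to non-banks) $216 billion: bank balance sheets shrink → −$216B.
Government account inflow $63 billion: bank balance sheets shrink → −$63B.
FX sale $346 billion: just an asset swap on bank balance sheets → 0.
OMO sale (to banks) $89 billion: just an asset swap on bank balance sheets → 0.
Net: −216 − 63 + 0 + 0 = -$279 billion.

-$279 billion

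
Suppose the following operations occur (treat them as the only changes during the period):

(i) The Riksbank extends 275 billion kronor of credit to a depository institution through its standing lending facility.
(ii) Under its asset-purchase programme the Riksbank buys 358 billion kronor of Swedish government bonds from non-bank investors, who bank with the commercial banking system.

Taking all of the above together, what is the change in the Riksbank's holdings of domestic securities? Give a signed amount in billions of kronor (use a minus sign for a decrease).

+358 billion

Riksbank balance sheet:
  Assets:      Securities +358B, Loans to banks +275B
  Liabilities: Bank reserves +633B
So the change in the Riksbank's holdings of domestic securities is +358 billion.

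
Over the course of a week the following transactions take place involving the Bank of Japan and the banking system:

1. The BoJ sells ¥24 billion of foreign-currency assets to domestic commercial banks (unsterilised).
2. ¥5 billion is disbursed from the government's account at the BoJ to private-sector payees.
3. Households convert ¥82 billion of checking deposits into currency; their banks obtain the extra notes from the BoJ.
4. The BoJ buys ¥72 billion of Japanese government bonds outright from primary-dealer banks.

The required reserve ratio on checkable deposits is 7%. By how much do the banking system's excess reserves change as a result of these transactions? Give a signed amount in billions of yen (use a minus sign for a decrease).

-¥23.61 billion

FX sale ¥24 billion: reserves −¥24B, deposits 0.
Government spending ¥5 billion: reserves +¥5B, deposits +¥5B.
Currency withdrawal ¥82 billion: reserves −¥82B, deposits −¥82B.
OMO purchase (from banks) ¥72 billion: reserves +¥72B, deposits 0.
Totals: Δreserves = −¥29B, Δdeposits = −¥77B.
Δrequired reserves = 7% × −¥77B = −¥5.39B.
Δexcess reserves = Δreserves − Δrequired = −¥29B − (−¥5.39B) = -¥23.61 billion.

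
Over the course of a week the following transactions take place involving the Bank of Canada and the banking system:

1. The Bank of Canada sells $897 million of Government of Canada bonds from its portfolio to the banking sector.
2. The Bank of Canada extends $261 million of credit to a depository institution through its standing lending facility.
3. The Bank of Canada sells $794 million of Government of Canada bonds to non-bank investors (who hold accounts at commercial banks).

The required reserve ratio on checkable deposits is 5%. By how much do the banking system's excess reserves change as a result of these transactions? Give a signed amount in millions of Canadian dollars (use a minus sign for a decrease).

OMO sale (to banks) $897 million: reserves −$897M, deposits 0.
Discount-window loan $261 million: reserves +$261M, deposits 0.
Asset sale (to non-banks) $794 million: reserves −$794M, deposits −$794M.
Totals: Δreserves = −$1430M, Δdeposits = −$794M.
Δrequired reserves = 5% × −$794M = −$39.7M.
Δexcess reserves = Δreserves − Δrequired = −$1430M − (−$39.7M) = -$1390.3 million.

-$1390.3 million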